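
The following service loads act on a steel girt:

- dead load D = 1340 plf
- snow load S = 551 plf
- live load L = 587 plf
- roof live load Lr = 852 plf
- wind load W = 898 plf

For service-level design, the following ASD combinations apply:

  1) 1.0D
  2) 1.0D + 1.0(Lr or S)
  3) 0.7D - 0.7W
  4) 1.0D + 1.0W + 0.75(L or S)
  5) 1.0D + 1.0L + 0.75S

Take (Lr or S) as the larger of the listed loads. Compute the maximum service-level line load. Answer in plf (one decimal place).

2678.3 plf

(Lr or S) → Lr = 852 plf; (L or S) → L = 587 plf.
1) 1.0(1340) = 1340.0
2) 1.0(1340) + 1.0(852) = 1340.0 + 852.0 = 2192.0
3) 0.7(1340) - 0.7(898) = 938.0 - 628.6 = 309.4
4) 1.0(1340) + 1.0(898) + 0.75(587) = 1340.0 + 898.0 + 440.3 = 2678.3
5) 1.0(1340) + 1.0(587) + 0.75(551) = 1340.0 + 587.0 + 413.3 = 2340.3
Combination 4 governs: w = 2678.3 plf.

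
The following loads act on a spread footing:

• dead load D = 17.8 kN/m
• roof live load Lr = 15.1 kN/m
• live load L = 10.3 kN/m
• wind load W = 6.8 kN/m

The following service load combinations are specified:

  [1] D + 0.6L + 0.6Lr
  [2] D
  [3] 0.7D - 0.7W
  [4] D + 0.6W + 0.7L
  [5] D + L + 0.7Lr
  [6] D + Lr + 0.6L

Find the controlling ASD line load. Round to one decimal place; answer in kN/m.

39.1 kN/m

[1] 1.0(17.8) + 0.6(10.3) + 0.6(15.1) = 33.0
[2] 1.0(17.8) = 17.8
[3] 0.7(17.8) - 0.7(6.8) = 7.7
[4] 1.0(17.8) + 0.6(6.8) + 0.7(10.3) = 29.1
[5] 1.0(17.8) + 1.0(10.3) + 0.7(15.1) = 38.7
[6] 1.0(17.8) + 1.0(15.1) + 0.6(10.3) = 39.1
Maximum is from combination 6.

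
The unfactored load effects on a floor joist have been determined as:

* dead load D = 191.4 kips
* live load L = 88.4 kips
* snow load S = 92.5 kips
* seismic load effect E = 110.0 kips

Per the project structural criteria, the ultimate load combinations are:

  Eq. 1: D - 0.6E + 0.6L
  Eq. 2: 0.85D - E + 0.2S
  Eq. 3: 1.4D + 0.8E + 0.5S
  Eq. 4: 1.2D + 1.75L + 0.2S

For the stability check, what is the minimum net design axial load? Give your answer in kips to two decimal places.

Eq. 1: 1.0(191.4) - 0.6(110.0) + 0.6(88.4) = 191.40 - 66.00 + 53.04 = 178.44
Eq. 2: 0.85(191.4) - 1.0(110.0) + 0.2(92.5) = 162.69 - 110.00 + 18.50 = 71.19
Eq. 3: 1.4(191.4) + 0.8(110.0) + 0.5(92.5) = 267.96 + 88.00 + 46.25 = 402.21
Eq. 4: 1.2(191.4) + 1.75(88.4) + 0.2(92.5) = 229.68 + 154.70 + 18.50 = 402.88
Combination 2 gives the minimum: 71.19 kips.

71.19 kips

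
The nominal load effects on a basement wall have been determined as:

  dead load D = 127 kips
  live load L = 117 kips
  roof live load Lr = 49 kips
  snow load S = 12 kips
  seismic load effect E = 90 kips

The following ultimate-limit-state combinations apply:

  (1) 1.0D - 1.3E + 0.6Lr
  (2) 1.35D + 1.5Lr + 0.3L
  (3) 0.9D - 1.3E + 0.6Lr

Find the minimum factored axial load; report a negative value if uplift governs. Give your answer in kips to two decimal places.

(1) 1.0(127) - 1.3(90) + 0.6(49) = 127.00 - 117.00 + 29.40 = 39.40
(2) 1.35(127) + 1.5(49) + 0.3(117) = 171.45 + 73.50 + 35.10 = 280.05
(3) 0.9(127) - 1.3(90) + 0.6(49) = 114.30 - 117.00 + 29.40 = 26.70
Combination 3 gives the minimum: 26.70 kips.

26.70 kips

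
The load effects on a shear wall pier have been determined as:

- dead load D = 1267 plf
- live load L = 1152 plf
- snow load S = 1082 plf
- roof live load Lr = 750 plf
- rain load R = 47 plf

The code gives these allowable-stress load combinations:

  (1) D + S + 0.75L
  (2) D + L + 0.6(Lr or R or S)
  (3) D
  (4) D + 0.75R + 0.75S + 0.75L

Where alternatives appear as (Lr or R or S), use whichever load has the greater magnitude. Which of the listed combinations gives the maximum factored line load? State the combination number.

(Lr or R or S) → S = 1082 plf.
(1) 1.0(1267) + 1.0(1082) + 0.75(1152) = 3213.0
(2) 1.0(1267) + 1.0(1152) + 0.6(1082) = 3068.2
(3) 1.0(1267) = 1267.0
(4) 1.0(1267) + 0.75(47) + 0.75(1082) + 0.75(1152) = 2977.8
The largest value is 3213.0 plf from combination 1.

Combination 1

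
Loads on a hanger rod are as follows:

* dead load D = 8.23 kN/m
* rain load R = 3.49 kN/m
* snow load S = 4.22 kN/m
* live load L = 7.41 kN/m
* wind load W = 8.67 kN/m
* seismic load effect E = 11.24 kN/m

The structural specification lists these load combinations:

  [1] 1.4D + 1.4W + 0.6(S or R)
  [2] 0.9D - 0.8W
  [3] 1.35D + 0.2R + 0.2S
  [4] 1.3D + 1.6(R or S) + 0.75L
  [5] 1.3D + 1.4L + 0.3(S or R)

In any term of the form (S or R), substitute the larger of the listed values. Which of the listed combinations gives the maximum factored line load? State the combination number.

Combination 1

(S or R) → S = 4.22 kN/m; (R or S) → S = 4.22 kN/m.
[1] 1.4(8.23) + 1.4(8.67) + 0.6(4.22) = 26.19
[2] 0.9(8.23) - 0.8(8.67) = 0.47
[3] 1.35(8.23) + 0.2(3.49) + 0.2(4.22) = 12.65
[4] 1.3(8.23) + 1.6(4.22) + 0.75(7.41) = 23.01
[5] 1.3(8.23) + 1.4(7.41) + 0.3(4.22) = 22.34
The largest value is 26.19 kN/m from combination 1.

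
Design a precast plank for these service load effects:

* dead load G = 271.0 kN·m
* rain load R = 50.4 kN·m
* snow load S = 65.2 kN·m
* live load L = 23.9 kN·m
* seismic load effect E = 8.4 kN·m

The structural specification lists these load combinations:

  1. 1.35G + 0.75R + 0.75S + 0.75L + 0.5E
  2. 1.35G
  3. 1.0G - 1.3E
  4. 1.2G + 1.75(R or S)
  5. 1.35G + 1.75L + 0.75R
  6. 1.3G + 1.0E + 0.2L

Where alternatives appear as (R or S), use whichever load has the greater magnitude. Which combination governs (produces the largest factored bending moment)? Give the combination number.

Combination 1

(R or S) → S = 65.2 kN·m.
1. 1.35(271.0) + 0.75(50.4) + 0.75(65.2) + 0.75(23.9) + 0.5(8.4) = 365.9 + 37.8 + 48.9 + 17.9 + 4.2 = 474.7
2. 1.35(271.0) = 365.9
3. 1.0(271.0) - 1.3(8.4) = 271.0 - 10.9 = 260.1
4. 1.2(271.0) + 1.75(65.2) = 325.2 + 114.1 = 439.3
5. 1.35(271.0) + 1.75(23.9) + 0.75(50.4) = 365.9 + 41.8 + 37.8 = 445.5
6. 1.3(271.0) + 1.0(8.4) + 0.2(23.9) = 352.3 + 8.4 + 4.8 = 365.5
The largest value is 474.7 kN·m from combination 1.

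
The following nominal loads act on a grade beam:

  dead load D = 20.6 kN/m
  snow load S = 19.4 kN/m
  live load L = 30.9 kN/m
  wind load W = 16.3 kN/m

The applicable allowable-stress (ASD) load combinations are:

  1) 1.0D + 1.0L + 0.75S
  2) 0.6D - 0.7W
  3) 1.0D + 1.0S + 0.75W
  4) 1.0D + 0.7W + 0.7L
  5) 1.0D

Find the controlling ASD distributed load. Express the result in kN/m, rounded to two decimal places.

66.05 kN/m

1) 1.0(20.6) + 1.0(30.9) + 0.75(19.4) = 20.60 + 30.90 + 14.55 = 66.05
2) 0.6(20.6) - 0.7(16.3) = 12.36 - 11.41 = 0.95
3) 1.0(20.6) + 1.0(19.4) + 0.75(16.3) = 20.60 + 19.40 + 12.23 = 52.23
4) 1.0(20.6) + 0.7(16.3) + 0.7(30.9) = 20.60 + 11.41 + 21.63 = 53.64
5) 1.0(20.6) = 20.60
Maximum is from combination 1.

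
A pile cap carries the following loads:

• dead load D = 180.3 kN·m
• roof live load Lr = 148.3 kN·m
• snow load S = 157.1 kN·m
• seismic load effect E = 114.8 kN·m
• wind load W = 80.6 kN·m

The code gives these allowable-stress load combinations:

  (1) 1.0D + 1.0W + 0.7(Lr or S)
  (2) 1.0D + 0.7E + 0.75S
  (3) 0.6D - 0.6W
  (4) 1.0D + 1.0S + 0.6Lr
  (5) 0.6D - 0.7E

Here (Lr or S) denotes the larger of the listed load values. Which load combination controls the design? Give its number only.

(Lr or S) → S = 157.1 kN·m.
(1) 1.0(180.3) + 1.0(80.6) + 0.7(157.1) = 180.30 + 80.60 + 109.97 = 370.87
(2) 1.0(180.3) + 0.7(114.8) + 0.75(157.1) = 180.30 + 80.36 + 117.83 = 378.49
(3) 0.6(180.3) - 0.6(80.6) = 108.18 - 48.36 = 59.82
(4) 1.0(180.3) + 1.0(157.1) + 0.6(148.3) = 180.30 + 157.10 + 88.98 = 426.38
(5) 0.6(180.3) - 0.7(114.8) = 108.18 - 80.36 = 27.82
The largest value is 426.38 kN·m from combination 4.

Combination 4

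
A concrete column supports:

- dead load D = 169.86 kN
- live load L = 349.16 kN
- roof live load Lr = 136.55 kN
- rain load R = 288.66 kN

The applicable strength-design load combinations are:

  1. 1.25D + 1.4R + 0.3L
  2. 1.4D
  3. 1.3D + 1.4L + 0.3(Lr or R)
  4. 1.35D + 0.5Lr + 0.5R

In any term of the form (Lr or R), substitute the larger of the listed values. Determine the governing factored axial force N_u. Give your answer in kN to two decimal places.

(Lr or R) → R = 288.66 kN.
1. 1.25(169.86) + 1.4(288.66) + 0.3(349.16) = 212.33 + 404.12 + 104.75 = 721.20
2. 1.4(169.86) = 237.80
3. 1.3(169.86) + 1.4(349.16) + 0.3(288.66) = 220.82 + 488.82 + 86.60 = 796.24
4. 1.35(169.86) + 0.5(136.55) + 0.5(288.66) = 229.31 + 68.28 + 144.33 = 441.92
Maximum is from combination 3.

796.24 kN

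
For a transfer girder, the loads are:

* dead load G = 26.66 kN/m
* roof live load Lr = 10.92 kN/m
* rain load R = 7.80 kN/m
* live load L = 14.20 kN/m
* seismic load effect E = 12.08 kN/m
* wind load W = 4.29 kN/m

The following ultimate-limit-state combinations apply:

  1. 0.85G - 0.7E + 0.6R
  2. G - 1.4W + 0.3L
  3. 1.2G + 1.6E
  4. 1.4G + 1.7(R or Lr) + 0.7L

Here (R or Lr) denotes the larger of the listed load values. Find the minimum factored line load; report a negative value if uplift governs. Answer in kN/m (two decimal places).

18.89 kN/m

(R or Lr) → Lr = 10.92 kN/m.
1. 0.85(26.66) - 0.7(12.08) + 0.6(7.80) = 18.89
2. 1.0(26.66) - 1.4(4.29) + 0.3(14.20) = 24.91
3. 1.2(26.66) + 1.6(12.08) = 51.32
4. 1.4(26.66) + 1.7(10.92) + 0.7(14.20) = 65.83
Combination 1 gives the minimum: 18.89 kN/m.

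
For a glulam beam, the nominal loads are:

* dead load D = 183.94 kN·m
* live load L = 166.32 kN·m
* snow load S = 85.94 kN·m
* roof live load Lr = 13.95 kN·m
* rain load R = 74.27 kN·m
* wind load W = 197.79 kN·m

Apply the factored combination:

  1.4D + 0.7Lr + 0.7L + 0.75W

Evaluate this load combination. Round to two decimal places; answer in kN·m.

532.05 kN·m

1.4(183.94) + 0.7(13.95) + 0.7(166.32) + 0.75(197.79) = 532.05
M_u = 532.05 kN·m.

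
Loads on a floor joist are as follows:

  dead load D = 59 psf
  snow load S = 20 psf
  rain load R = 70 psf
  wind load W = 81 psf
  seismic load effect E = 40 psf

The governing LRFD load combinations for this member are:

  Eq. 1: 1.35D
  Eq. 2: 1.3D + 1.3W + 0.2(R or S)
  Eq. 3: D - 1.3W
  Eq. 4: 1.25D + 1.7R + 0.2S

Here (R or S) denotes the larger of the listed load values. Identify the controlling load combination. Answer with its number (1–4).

(R or S) → R = 70 psf.
Eq. 1: 1.35(59) = 79.7
Eq. 2: 1.3(59) + 1.3(81) + 0.2(70) = 76.7 + 105.3 + 14.0 = 196.0
Eq. 3: 1.0(59) - 1.3(81) = 59.0 - 105.3 = -46.3
Eq. 4: 1.25(59) + 1.7(70) + 0.2(20) = 73.8 + 119.0 + 4.0 = 196.8
The largest value is 196.8 psf from combination 4.

Combination 4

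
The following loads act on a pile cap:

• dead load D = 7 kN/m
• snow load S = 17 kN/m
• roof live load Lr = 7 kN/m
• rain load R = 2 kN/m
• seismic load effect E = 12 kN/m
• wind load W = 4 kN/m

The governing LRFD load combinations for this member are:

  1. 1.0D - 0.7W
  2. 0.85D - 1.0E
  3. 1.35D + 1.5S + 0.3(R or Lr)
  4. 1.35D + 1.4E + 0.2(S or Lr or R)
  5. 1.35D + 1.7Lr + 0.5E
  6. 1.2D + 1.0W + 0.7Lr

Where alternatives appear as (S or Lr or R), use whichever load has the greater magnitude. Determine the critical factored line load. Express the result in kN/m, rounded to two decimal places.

37.05 kN/m

(R or Lr) → Lr = 7 kN/m; (S or Lr or R) → S = 17 kN/m.
1. 1.0(7) - 0.7(4) = 4.20
2. 0.85(7) - 1.0(12) = -6.05
3. 1.35(7) + 1.5(17) + 0.3(7) = 37.05
4. 1.35(7) + 1.4(12) + 0.2(17) = 29.65
5. 1.35(7) + 1.7(7) + 0.5(12) = 27.35
6. 1.2(7) + 1.0(4) + 0.7(7) = 17.30
The controlling combination is 3, giving 37.05 kN/m.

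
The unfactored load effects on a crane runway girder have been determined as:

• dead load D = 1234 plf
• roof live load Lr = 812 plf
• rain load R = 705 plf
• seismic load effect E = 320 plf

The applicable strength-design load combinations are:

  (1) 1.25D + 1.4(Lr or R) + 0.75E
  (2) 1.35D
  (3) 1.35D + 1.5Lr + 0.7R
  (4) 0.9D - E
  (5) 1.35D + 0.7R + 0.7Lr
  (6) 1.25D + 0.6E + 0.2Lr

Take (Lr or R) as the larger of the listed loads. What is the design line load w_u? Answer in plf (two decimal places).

3377.40 plf

(Lr or R) → Lr = 812 plf.
(1) 1.25(1234) + 1.4(812) + 0.75(320) = 1542.50 + 1136.80 + 240.00 = 2919.30
(2) 1.35(1234) = 1665.90
(3) 1.35(1234) + 1.5(812) + 0.7(705) = 1665.90 + 1218.00 + 493.50 = 3377.40
(4) 0.9(1234) - 1.0(320) = 1110.60 - 320.00 = 790.60
(5) 1.35(1234) + 0.7(705) + 0.7(812) = 1665.90 + 493.50 + 568.40 = 2727.80
(6) 1.25(1234) + 0.6(320) + 0.2(812) = 1542.50 + 192.00 + 162.40 = 1896.90
Combination 3 governs: w_u = 3377.40 plf.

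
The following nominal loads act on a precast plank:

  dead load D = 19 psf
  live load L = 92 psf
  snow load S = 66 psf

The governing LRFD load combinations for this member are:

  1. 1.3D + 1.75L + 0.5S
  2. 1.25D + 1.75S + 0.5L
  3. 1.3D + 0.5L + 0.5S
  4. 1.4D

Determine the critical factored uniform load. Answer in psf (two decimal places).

218.70 psf

1. 1.3(19) + 1.75(92) + 0.5(66) = 24.70 + 161.00 + 33.00 = 218.70
2. 1.25(19) + 1.75(66) + 0.5(92) = 23.75 + 115.50 + 46.00 = 185.25
3. 1.3(19) + 0.5(92) + 0.5(66) = 24.70 + 46.00 + 33.00 = 103.70
4. 1.4(19) = 26.60
Maximum is from combination 1.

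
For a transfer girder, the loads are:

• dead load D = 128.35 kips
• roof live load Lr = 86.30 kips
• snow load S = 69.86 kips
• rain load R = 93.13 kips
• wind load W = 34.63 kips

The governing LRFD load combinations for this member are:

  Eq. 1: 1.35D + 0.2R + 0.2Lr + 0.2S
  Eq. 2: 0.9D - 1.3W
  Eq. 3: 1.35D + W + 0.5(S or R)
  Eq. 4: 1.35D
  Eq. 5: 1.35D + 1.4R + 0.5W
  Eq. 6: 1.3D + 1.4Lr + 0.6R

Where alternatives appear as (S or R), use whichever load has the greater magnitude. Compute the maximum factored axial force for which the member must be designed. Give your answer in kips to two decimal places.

(S or R) → R = 93.13 kips.
Eq. 1: 1.35(128.35) + 0.2(93.13) + 0.2(86.30) + 0.2(69.86) = 173.27 + 18.63 + 17.26 + 13.97 = 223.13
Eq. 2: 0.9(128.35) - 1.3(34.63) = 115.52 - 45.02 = 70.50
Eq. 3: 1.35(128.35) + 1.0(34.63) + 0.5(93.13) = 173.27 + 34.63 + 46.57 = 254.47
Eq. 4: 1.35(128.35) = 173.27
Eq. 5: 1.35(128.35) + 1.4(93.13) + 0.5(34.63) = 173.27 + 130.38 + 17.32 = 320.97
Eq. 6: 1.3(128.35) + 1.4(86.30) + 0.6(93.13) = 343.55
Maximum is from combination 6.

343.55 kips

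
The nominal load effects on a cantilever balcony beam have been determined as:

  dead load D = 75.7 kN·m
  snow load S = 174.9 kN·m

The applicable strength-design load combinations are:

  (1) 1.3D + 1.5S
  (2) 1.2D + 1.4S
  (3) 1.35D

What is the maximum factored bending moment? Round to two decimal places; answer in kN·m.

360.76 kN·m

(1) 1.3(75.7) + 1.5(174.9) = 98.41 + 262.35 = 360.76
(2) 1.2(75.7) + 1.4(174.9) = 90.84 + 244.86 = 335.70
(3) 1.35(75.7) = 102.20
Combination 1 governs: M_u = 360.76 kN·m.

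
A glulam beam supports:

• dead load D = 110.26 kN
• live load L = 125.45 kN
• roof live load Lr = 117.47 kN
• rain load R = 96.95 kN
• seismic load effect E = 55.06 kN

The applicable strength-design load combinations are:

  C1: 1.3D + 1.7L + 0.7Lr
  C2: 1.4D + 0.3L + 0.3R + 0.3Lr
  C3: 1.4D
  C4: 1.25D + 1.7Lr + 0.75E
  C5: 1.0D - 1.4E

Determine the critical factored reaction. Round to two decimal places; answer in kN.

C1: 1.3(110.26) + 1.7(125.45) + 0.7(117.47) = 438.83
C2: 1.4(110.26) + 0.3(125.45) + 0.3(96.95) + 0.3(117.47) = 256.33
C3: 1.4(110.26) = 154.36
C4: 1.25(110.26) + 1.7(117.47) + 0.75(55.06) = 378.82
C5: 1.0(110.26) - 1.4(55.06) = 33.18
Maximum is from combination 1.

438.83 kN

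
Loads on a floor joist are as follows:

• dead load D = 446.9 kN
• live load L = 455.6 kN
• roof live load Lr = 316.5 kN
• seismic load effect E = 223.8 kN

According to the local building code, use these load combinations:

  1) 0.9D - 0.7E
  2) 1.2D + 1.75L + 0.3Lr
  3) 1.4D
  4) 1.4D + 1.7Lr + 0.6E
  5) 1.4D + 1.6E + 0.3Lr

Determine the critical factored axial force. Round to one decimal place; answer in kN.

1) 0.9(446.9) - 0.7(223.8) = 245.6
2) 1.2(446.9) + 1.75(455.6) + 0.3(316.5) = 1428.5
3) 1.4(446.9) = 625.7
4) 1.4(446.9) + 1.7(316.5) + 0.6(223.8) = 1298.0
5) 1.4(446.9) + 1.6(223.8) + 0.3(316.5) = 1078.7
The controlling combination is 2, giving 1428.5 kN.

1428.5 kN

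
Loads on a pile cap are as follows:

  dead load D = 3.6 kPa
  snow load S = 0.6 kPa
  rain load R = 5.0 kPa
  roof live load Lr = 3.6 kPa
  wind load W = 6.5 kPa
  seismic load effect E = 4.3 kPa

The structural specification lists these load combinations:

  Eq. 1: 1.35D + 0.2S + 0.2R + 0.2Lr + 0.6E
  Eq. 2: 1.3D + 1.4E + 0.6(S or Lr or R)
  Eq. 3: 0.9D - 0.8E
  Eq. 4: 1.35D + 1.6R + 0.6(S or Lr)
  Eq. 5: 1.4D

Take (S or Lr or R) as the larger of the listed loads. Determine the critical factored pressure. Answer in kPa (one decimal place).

(S or Lr or R) → R = 5.0 kPa; (S or Lr) → Lr = 3.6 kPa.
Eq. 1: 1.35(3.6) + 0.2(0.6) + 0.2(5.0) + 0.2(3.6) + 0.6(4.3) = 4.9 + 0.1 + 1.0 + 0.7 + 2.6 = 9.3
Eq. 2: 1.3(3.6) + 1.4(4.3) + 0.6(5.0) = 4.7 + 6.0 + 3.0 = 13.7
Eq. 3: 0.9(3.6) - 0.8(4.3) = 3.2 - 3.4 = -0.2
Eq. 4: 1.35(3.6) + 1.6(5.0) + 0.6(3.6) = 15.0
Eq. 5: 1.4(3.6) = 5.0
Combination 4 governs: p_u = 15.0 kPa.

15.0 kPa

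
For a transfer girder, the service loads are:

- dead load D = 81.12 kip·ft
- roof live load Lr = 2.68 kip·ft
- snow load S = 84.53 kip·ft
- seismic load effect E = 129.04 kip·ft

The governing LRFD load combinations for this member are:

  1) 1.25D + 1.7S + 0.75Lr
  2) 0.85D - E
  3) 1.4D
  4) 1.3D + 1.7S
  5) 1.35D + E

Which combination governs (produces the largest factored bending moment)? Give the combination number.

Combination 4

1) 1.25(81.12) + 1.7(84.53) + 0.75(2.68) = 247.11
2) 0.85(81.12) - 1.0(129.04) = -60.09
3) 1.4(81.12) = 113.57
4) 1.3(81.12) + 1.7(84.53) = 249.16
5) 1.35(81.12) + 1.0(129.04) = 238.55
The largest value is 249.16 kip·ft from combination 4.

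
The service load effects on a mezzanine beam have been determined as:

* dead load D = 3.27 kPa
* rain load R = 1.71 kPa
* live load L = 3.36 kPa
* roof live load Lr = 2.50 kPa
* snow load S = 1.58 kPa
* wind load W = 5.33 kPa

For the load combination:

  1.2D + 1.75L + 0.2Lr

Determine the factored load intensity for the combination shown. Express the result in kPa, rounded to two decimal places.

1.2(3.27) + 1.75(3.36) + 0.2(2.50) = 10.30
q_u = 10.30 kPa.

10.30 kPa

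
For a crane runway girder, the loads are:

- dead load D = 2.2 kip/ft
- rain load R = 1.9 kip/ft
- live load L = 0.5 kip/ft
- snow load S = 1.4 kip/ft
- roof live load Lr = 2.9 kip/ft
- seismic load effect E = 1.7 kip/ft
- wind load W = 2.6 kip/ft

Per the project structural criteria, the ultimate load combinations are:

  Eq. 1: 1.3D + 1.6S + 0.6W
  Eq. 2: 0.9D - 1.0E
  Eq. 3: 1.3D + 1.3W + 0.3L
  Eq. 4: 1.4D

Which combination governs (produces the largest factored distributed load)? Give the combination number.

Eq. 1: 1.3(2.2) + 1.6(1.4) + 0.6(2.6) = 2.86 + 2.24 + 1.56 = 6.66
Eq. 2: 0.9(2.2) - 1.0(1.7) = 1.98 - 1.70 = 0.28
Eq. 3: 1.3(2.2) + 1.3(2.6) + 0.3(0.5) = 2.86 + 3.38 + 0.15 = 6.39
Eq. 4: 1.4(2.2) = 3.08
The largest value is 6.66 kip/ft from combination 1.

Combination 1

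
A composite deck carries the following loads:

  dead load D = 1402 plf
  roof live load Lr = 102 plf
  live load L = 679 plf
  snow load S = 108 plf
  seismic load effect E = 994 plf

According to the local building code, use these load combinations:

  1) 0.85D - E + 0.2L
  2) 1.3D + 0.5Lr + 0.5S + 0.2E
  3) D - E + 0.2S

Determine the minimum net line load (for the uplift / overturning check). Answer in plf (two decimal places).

333.50 plf

1) 0.85(1402) - 1.0(994) + 0.2(679) = 333.50
2) 1.3(1402) + 0.5(102) + 0.5(108) + 0.2(994) = 2126.40
3) 1.0(1402) - 1.0(994) + 0.2(108) = 429.60
Combination 1 gives the minimum: 333.50 plf.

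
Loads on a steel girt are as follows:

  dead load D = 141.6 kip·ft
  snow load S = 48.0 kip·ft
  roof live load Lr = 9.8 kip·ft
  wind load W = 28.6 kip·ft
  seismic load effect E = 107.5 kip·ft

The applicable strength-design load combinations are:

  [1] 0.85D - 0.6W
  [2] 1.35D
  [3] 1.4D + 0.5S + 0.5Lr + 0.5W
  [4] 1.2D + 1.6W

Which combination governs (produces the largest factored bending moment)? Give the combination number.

Combination 3

[1] 0.85(141.6) - 0.6(28.6) = 103.2
[2] 1.35(141.6) = 191.2
[3] 1.4(141.6) + 0.5(48.0) + 0.5(9.8) + 0.5(28.6) = 241.4
[4] 1.2(141.6) + 1.6(28.6) = 215.7
The largest value is 241.4 kip·ft from combination 3.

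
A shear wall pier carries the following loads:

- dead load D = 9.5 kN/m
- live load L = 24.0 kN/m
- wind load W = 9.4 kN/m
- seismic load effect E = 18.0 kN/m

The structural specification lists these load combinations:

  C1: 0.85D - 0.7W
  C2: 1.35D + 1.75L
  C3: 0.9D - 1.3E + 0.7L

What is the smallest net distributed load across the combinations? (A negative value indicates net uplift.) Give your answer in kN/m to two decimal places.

1.50 kN/m

C1: 0.85(9.5) - 0.7(9.4) = 8.08 - 6.58 = 1.50
C2: 1.35(9.5) + 1.75(24.0) = 12.83 + 42.00 = 54.83
C3: 0.9(9.5) - 1.3(18.0) + 0.7(24.0) = 8.55 - 23.40 + 16.80 = 1.95
Combination 1 gives the minimum: 1.50 kN/m.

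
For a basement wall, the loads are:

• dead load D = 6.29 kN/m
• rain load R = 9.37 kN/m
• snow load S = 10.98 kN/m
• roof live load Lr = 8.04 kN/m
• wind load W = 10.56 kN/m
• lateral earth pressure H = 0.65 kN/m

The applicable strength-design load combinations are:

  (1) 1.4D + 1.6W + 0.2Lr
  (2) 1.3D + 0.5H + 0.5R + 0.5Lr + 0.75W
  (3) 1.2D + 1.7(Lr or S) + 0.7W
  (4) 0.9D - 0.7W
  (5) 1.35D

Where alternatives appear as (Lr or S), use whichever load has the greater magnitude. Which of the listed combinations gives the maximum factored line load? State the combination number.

(Lr or S) → S = 10.98 kN/m.
(1) 1.4(6.29) + 1.6(10.56) + 0.2(8.04) = 27.31
(2) 1.3(6.29) + 0.5(0.65) + 0.5(9.37) + 0.5(8.04) + 0.75(10.56) = 25.13
(3) 1.2(6.29) + 1.7(10.98) + 0.7(10.56) = 33.61
(4) 0.9(6.29) - 0.7(10.56) = -1.73
(5) 1.35(6.29) = 8.49
The largest value is 33.61 kN/m from combination 3.

Combination 3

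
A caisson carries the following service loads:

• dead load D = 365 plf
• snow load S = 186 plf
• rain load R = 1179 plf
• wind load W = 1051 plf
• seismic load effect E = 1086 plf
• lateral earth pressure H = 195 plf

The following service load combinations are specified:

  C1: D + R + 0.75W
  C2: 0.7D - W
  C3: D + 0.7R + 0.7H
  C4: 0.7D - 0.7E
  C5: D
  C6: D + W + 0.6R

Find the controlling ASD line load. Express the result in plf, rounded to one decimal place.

2332.3 plf

C1: 1.0(365) + 1.0(1179) + 0.75(1051) = 2332.3
C2: 0.7(365) - 1.0(1051) = -795.5
C3: 1.0(365) + 0.7(1179) + 0.7(195) = 1326.8
C4: 0.7(365) - 0.7(1086) = -504.7
C5: 1.0(365) = 365.0
C6: 1.0(365) + 1.0(1051) + 0.6(1179) = 2123.4
Maximum is from combination 1.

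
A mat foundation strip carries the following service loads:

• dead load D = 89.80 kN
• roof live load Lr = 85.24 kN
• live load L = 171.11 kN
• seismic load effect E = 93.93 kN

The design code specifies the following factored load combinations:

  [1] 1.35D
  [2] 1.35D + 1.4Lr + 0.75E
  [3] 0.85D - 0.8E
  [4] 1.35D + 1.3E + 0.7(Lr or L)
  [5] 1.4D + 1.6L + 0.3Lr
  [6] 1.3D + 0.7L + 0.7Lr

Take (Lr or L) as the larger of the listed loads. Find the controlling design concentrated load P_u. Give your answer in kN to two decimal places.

(Lr or L) → L = 171.11 kN.
[1] 1.35(89.80) = 121.23
[2] 1.35(89.80) + 1.4(85.24) + 0.75(93.93) = 311.01
[3] 0.85(89.80) - 0.8(93.93) = 76.33 - 75.14 = 1.19
[4] 1.35(89.80) + 1.3(93.93) + 0.7(171.11) = 121.23 + 122.11 + 119.78 = 363.12
[5] 1.4(89.80) + 1.6(171.11) + 0.3(85.24) = 125.72 + 273.78 + 25.57 = 425.07
[6] 1.3(89.80) + 0.7(171.11) + 0.7(85.24) = 116.74 + 119.78 + 59.67 = 296.19
The controlling combination is 5, giving 425.07 kN.

425.07 kN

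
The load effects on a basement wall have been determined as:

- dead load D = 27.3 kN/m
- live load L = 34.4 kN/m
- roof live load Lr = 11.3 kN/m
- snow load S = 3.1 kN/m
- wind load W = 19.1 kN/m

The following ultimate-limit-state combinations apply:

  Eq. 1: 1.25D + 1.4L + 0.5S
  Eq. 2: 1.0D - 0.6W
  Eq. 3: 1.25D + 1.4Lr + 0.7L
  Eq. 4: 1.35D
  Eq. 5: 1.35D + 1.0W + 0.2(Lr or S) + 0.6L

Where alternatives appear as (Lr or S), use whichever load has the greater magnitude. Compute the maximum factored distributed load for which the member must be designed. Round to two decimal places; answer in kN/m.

(Lr or S) → Lr = 11.3 kN/m.
Eq. 1: 1.25(27.3) + 1.4(34.4) + 0.5(3.1) = 34.13 + 48.16 + 1.55 = 83.84
Eq. 2: 1.0(27.3) - 0.6(19.1) = 27.30 - 11.46 = 15.84
Eq. 3: 1.25(27.3) + 1.4(11.3) + 0.7(34.4) = 34.13 + 15.82 + 24.08 = 74.03
Eq. 4: 1.35(27.3) = 36.86
Eq. 5: 1.35(27.3) + 1.0(19.1) + 0.2(11.3) + 0.6(34.4) = 36.86 + 19.10 + 2.26 + 20.64 = 78.86
Combination 1 governs: w_u = 83.84 kN/m.

83.84 kN/m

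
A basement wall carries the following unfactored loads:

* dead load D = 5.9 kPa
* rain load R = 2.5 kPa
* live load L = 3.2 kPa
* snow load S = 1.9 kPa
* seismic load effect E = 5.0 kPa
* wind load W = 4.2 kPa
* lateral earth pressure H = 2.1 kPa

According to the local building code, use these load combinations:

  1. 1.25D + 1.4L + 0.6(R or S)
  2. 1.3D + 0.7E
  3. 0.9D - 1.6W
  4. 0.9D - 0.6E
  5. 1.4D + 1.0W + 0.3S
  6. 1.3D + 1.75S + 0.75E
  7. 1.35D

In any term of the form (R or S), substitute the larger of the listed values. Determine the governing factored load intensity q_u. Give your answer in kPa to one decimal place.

14.7 kPa

(R or S) → R = 2.5 kPa.
1. 1.25(5.9) + 1.4(3.2) + 0.6(2.5) = 7.4 + 4.5 + 1.5 = 13.4
2. 1.3(5.9) + 0.7(5.0) = 7.7 + 3.5 = 11.2
3. 0.9(5.9) - 1.6(4.2) = 5.3 - 6.7 = -1.4
4. 0.9(5.9) - 0.6(5.0) = 5.3 - 3.0 = 2.3
5. 1.4(5.9) + 1.0(4.2) + 0.3(1.9) = 13.0
6. 1.3(5.9) + 1.75(1.9) + 0.75(5.0) = 14.7
7. 1.35(5.9) = 8.0
The controlling combination is 6, giving 14.7 kPa.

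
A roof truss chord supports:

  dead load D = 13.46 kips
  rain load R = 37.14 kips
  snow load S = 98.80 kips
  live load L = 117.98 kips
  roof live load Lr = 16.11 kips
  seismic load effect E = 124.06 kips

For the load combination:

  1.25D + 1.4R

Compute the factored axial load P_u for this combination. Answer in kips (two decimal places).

68.82 kips

1.25(13.46) + 1.4(37.14) = 68.82
P_u = 68.82 kips.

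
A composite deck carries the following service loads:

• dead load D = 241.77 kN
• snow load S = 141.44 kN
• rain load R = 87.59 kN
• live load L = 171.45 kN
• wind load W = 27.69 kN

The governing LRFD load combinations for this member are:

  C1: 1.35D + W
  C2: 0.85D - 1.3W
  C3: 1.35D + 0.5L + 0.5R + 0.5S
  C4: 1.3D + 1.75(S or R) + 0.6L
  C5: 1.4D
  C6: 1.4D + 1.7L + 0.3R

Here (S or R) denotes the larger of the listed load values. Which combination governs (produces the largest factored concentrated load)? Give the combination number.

(S or R) → S = 141.44 kN.
C1: 1.35(241.77) + 1.0(27.69) = 354.08
C2: 0.85(241.77) - 1.3(27.69) = 169.51
C3: 1.35(241.77) + 0.5(171.45) + 0.5(87.59) + 0.5(141.44) = 526.63
C4: 1.3(241.77) + 1.75(141.44) + 0.6(171.45) = 664.69
C5: 1.4(241.77) = 338.48
C6: 1.4(241.77) + 1.7(171.45) + 0.3(87.59) = 656.22
The largest value is 664.69 kN from combination 4.

Combination 4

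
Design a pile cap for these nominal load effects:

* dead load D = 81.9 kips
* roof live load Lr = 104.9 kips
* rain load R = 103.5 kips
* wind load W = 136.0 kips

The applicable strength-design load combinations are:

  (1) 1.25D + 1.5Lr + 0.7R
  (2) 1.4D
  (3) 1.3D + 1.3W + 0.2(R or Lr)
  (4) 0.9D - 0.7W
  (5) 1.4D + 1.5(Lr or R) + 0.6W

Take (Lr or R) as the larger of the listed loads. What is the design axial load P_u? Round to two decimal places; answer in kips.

(R or Lr) → Lr = 104.9 kips; (Lr or R) → Lr = 104.9 kips.
(1) 1.25(81.9) + 1.5(104.9) + 0.7(103.5) = 332.18
(2) 1.4(81.9) = 114.66
(3) 1.3(81.9) + 1.3(136.0) + 0.2(104.9) = 304.25
(4) 0.9(81.9) - 0.7(136.0) = -21.49
(5) 1.4(81.9) + 1.5(104.9) + 0.6(136.0) = 353.61
The controlling combination is 5, giving 353.61 kips.

353.61 kips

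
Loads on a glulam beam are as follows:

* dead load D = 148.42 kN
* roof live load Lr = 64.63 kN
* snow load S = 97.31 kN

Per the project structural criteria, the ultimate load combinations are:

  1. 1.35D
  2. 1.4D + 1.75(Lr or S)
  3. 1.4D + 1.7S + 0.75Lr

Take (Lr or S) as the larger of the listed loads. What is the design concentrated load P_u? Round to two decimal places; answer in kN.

421.69 kN

(Lr or S) → S = 97.31 kN.
1. 1.35(148.42) = 200.37
2. 1.4(148.42) + 1.75(97.31) = 207.79 + 170.29 = 378.08
3. 1.4(148.42) + 1.7(97.31) + 0.75(64.63) = 207.79 + 165.43 + 48.47 = 421.69
Combination 3 governs: P_u = 421.69 kN.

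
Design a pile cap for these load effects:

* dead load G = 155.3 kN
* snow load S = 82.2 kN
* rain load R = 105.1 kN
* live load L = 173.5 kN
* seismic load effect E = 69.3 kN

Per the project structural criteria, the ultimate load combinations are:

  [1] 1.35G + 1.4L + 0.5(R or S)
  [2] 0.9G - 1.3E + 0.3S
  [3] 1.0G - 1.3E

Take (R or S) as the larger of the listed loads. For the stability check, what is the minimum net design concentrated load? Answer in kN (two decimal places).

65.21 kN

(R or S) → R = 105.1 kN.
[1] 1.35(155.3) + 1.4(173.5) + 0.5(105.1) = 505.11
[2] 0.9(155.3) - 1.3(69.3) + 0.3(82.2) = 74.34
[3] 1.0(155.3) - 1.3(69.3) = 65.21
Combination 3 gives the minimum: 65.21 kN.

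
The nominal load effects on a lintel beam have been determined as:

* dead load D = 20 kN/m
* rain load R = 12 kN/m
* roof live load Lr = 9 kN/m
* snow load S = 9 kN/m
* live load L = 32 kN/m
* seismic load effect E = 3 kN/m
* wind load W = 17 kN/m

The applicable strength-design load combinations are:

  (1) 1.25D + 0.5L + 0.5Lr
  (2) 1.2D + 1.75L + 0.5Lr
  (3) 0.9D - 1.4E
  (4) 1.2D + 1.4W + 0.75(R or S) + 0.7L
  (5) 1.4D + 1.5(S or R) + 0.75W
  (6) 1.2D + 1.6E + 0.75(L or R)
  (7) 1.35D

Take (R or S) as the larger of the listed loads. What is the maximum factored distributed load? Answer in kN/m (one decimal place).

84.5 kN/m

(R or S) → R = 12 kN/m; (S or R) → R = 12 kN/m; (L or R) → L = 32 kN/m.
(1) 1.25(20) + 0.5(32) + 0.5(9) = 45.5
(2) 1.2(20) + 1.75(32) + 0.5(9) = 84.5
(3) 0.9(20) - 1.4(3) = 13.8
(4) 1.2(20) + 1.4(17) + 0.75(12) + 0.7(32) = 79.2
(5) 1.4(20) + 1.5(12) + 0.75(17) = 58.8
(6) 1.2(20) + 1.6(3) + 0.75(32) = 52.8
(7) 1.35(20) = 27.0
The controlling combination is 2, giving 84.5 kN/m.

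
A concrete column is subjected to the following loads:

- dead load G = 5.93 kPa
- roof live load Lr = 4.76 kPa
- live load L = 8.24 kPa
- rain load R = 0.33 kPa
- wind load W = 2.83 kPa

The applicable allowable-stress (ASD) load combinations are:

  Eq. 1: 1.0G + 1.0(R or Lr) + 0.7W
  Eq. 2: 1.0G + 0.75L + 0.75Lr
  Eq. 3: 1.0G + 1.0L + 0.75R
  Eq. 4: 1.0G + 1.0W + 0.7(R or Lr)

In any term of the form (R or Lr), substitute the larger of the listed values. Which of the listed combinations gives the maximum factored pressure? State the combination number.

(R or Lr) → Lr = 4.76 kPa.
Eq. 1: 1.0(5.93) + 1.0(4.76) + 0.7(2.83) = 5.93 + 4.76 + 1.98 = 12.67
Eq. 2: 1.0(5.93) + 0.75(8.24) + 0.75(4.76) = 5.93 + 6.18 + 3.57 = 15.68
Eq. 3: 1.0(5.93) + 1.0(8.24) + 0.75(0.33) = 5.93 + 8.24 + 0.25 = 14.42
Eq. 4: 1.0(5.93) + 1.0(2.83) + 0.7(4.76) = 5.93 + 2.83 + 3.33 = 12.09
The largest value is 15.68 kPa from combination 2.

Combination 2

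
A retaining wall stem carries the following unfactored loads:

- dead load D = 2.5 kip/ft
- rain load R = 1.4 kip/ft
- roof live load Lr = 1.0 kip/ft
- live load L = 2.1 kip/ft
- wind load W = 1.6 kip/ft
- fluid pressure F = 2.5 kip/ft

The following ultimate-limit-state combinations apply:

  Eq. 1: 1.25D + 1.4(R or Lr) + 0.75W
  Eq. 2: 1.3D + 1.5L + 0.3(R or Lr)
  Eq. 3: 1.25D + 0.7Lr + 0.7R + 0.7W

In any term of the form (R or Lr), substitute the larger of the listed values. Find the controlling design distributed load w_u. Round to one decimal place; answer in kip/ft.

6.8 kip/ft

(R or Lr) → R = 1.4 kip/ft.
Eq. 1: 1.25(2.5) + 1.4(1.4) + 0.75(1.6) = 6.3
Eq. 2: 1.3(2.5) + 1.5(2.1) + 0.3(1.4) = 6.8
Eq. 3: 1.25(2.5) + 0.7(1.0) + 0.7(1.4) + 0.7(1.6) = 5.9
The controlling combination is 2, giving 6.8 kip/ft.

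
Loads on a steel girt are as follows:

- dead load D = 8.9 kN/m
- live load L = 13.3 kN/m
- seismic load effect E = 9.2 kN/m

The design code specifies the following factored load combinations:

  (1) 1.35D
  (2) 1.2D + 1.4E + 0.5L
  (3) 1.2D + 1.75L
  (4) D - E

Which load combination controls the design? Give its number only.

(1) 1.35(8.9) = 12.02
(2) 1.2(8.9) + 1.4(9.2) + 0.5(13.3) = 30.21
(3) 1.2(8.9) + 1.75(13.3) = 33.96
(4) 1.0(8.9) - 1.0(9.2) = -0.30
The largest value is 33.96 kN/m from combination 3.

Combination 3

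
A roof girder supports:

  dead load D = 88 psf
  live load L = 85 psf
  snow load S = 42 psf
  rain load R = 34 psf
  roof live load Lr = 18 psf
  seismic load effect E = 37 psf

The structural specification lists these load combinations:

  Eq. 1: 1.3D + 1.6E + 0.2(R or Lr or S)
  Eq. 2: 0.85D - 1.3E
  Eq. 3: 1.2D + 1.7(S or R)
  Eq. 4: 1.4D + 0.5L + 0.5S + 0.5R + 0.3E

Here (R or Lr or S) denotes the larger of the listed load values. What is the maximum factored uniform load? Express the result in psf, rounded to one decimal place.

214.8 psf

(R or Lr or S) → S = 42 psf; (S or R) → S = 42 psf.
Eq. 1: 1.3(88) + 1.6(37) + 0.2(42) = 114.4 + 59.2 + 8.4 = 182.0
Eq. 2: 0.85(88) - 1.3(37) = 74.8 - 48.1 = 26.7
Eq. 3: 1.2(88) + 1.7(42) = 105.6 + 71.4 = 177.0
Eq. 4: 1.4(88) + 0.5(85) + 0.5(42) + 0.5(34) + 0.3(37) = 123.2 + 42.5 + 21.0 + 17.0 + 11.1 = 214.8
The controlling combination is 4, giving 214.8 psf.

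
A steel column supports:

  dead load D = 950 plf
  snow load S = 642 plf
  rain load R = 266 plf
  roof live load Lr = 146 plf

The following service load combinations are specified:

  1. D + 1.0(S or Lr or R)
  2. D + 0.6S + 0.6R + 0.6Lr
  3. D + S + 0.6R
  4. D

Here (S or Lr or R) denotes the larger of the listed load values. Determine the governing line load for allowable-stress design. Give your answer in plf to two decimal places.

1751.60 plf

(S or Lr or R) → S = 642 plf.
1. 1.0(950) + 1.0(642) = 1592.00
2. 1.0(950) + 0.6(642) + 0.6(266) + 0.6(146) = 1582.40
3. 1.0(950) + 1.0(642) + 0.6(266) = 1751.60
4. 1.0(950) = 950.00
Combination 3 governs: w = 1751.60 plf.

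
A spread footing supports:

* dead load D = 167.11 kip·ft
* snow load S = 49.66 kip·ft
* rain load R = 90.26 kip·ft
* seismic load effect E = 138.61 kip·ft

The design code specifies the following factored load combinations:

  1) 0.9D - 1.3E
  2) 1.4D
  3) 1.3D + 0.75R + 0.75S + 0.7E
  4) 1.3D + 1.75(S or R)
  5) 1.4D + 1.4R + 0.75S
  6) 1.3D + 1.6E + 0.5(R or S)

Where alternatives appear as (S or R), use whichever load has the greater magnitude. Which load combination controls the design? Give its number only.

Combination 6

(S or R) → R = 90.26 kip·ft; (R or S) → R = 90.26 kip·ft.
1) 0.9(167.11) - 1.3(138.61) = -29.79
2) 1.4(167.11) = 233.95
3) 1.3(167.11) + 0.75(90.26) + 0.75(49.66) + 0.7(138.61) = 419.21
4) 1.3(167.11) + 1.75(90.26) = 375.20
5) 1.4(167.11) + 1.4(90.26) + 0.75(49.66) = 397.56
6) 1.3(167.11) + 1.6(138.61) + 0.5(90.26) = 484.15
The largest value is 484.15 kip·ft from combination 6.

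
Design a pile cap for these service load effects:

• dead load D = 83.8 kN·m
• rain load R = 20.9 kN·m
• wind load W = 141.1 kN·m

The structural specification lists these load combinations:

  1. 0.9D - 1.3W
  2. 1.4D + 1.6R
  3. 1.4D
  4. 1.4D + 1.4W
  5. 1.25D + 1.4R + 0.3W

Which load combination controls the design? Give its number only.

Combination 4

1. 0.9(83.8) - 1.3(141.1) = -108.0
2. 1.4(83.8) + 1.6(20.9) = 150.8
3. 1.4(83.8) = 117.3
4. 1.4(83.8) + 1.4(141.1) = 314.9
5. 1.25(83.8) + 1.4(20.9) + 0.3(141.1) = 176.3
The largest value is 314.9 kN·m from combination 4.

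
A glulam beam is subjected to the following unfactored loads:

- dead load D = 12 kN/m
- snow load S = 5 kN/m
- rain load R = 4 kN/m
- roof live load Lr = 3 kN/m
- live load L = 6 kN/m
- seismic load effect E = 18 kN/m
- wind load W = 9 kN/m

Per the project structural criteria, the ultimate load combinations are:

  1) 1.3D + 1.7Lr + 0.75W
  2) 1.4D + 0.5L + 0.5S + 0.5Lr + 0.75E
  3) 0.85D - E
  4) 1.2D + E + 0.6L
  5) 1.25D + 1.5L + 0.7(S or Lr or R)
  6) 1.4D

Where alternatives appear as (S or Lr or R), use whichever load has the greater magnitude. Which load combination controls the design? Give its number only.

(S or Lr or R) → S = 5 kN/m.
1) 1.3(12) + 1.7(3) + 0.75(9) = 27.5
2) 1.4(12) + 0.5(6) + 0.5(5) + 0.5(3) + 0.75(18) = 37.3
3) 0.85(12) - 1.0(18) = -7.8
4) 1.2(12) + 1.0(18) + 0.6(6) = 36.0
5) 1.25(12) + 1.5(6) + 0.7(5) = 27.5
6) 1.4(12) = 16.8
The largest value is 37.3 kN/m from combination 2.

Combination 2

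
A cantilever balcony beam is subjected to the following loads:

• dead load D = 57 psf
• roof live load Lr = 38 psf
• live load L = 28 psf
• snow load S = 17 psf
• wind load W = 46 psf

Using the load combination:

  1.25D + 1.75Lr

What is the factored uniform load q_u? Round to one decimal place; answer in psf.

1.25(57) + 1.75(38) = 71.3 + 66.5 = 137.8
q_u = 137.8 psf.

137.8 psf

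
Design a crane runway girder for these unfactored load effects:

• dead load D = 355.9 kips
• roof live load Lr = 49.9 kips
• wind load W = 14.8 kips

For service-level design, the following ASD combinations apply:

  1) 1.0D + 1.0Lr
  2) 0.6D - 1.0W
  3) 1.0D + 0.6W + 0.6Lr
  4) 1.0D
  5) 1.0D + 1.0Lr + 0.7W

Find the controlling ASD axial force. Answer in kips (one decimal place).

1) 1.0(355.9) + 1.0(49.9) = 355.9 + 49.9 = 405.8
2) 0.6(355.9) - 1.0(14.8) = 213.5 - 14.8 = 198.7
3) 1.0(355.9) + 0.6(14.8) + 0.6(49.9) = 355.9 + 8.9 + 29.9 = 394.7
4) 1.0(355.9) = 355.9
5) 1.0(355.9) + 1.0(49.9) + 0.7(14.8) = 355.9 + 49.9 + 10.4 = 416.2
Maximum is from combination 5.

416.2 kips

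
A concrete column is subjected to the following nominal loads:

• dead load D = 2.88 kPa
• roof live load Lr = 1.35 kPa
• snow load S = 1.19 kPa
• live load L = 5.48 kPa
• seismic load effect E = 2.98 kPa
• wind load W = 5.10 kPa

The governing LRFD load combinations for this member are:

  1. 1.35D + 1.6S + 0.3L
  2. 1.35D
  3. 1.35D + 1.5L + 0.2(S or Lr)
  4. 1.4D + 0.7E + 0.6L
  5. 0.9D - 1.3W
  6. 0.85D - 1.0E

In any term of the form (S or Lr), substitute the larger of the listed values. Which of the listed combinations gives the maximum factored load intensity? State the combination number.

Combination 3

(S or Lr) → Lr = 1.35 kPa.
1. 1.35(2.88) + 1.6(1.19) + 0.3(5.48) = 7.44
2. 1.35(2.88) = 3.89
3. 1.35(2.88) + 1.5(5.48) + 0.2(1.35) = 12.38
4. 1.4(2.88) + 0.7(2.98) + 0.6(5.48) = 9.41
5. 0.9(2.88) - 1.3(5.10) = -4.04
6. 0.85(2.88) - 1.0(2.98) = -0.53
The largest value is 12.38 kPa from combination 3.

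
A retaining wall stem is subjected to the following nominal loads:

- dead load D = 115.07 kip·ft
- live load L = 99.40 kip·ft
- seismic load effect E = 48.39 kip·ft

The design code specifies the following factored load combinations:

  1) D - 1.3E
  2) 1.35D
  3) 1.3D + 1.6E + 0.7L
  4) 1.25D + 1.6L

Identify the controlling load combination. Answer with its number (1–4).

1) 1.0(115.07) - 1.3(48.39) = 115.07 - 62.91 = 52.16
2) 1.35(115.07) = 155.34
3) 1.3(115.07) + 1.6(48.39) + 0.7(99.40) = 296.60
4) 1.25(115.07) + 1.6(99.40) = 143.84 + 159.04 = 302.88
The largest value is 302.88 kip·ft from combination 4.

Combination 4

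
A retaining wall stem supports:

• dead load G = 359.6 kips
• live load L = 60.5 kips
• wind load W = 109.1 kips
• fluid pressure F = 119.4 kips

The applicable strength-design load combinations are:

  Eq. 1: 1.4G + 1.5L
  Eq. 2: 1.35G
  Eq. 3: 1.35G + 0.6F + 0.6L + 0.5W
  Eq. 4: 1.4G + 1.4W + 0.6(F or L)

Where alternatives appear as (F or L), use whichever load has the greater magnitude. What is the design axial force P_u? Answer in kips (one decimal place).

(F or L) → F = 119.4 kips.
Eq. 1: 1.4(359.6) + 1.5(60.5) = 503.4 + 90.8 = 594.2
Eq. 2: 1.35(359.6) = 485.5
Eq. 3: 1.35(359.6) + 0.6(119.4) + 0.6(60.5) + 0.5(109.1) = 485.5 + 71.6 + 36.3 + 54.6 = 648.0
Eq. 4: 1.4(359.6) + 1.4(109.1) + 0.6(119.4) = 727.8
Combination 4 governs: P_u = 727.8 kips.

727.8 kips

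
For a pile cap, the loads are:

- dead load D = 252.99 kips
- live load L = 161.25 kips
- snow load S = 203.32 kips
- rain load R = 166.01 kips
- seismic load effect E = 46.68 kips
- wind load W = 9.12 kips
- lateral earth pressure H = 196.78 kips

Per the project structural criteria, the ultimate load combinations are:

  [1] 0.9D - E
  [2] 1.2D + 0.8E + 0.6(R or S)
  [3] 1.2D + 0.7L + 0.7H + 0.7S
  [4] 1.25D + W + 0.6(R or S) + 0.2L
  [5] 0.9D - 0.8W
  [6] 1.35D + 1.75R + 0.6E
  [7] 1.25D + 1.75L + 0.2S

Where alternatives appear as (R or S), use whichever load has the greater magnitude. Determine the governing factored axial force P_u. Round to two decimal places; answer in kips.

696.53 kips

(R or S) → S = 203.32 kips.
[1] 0.9(252.99) - 1.0(46.68) = 227.69 - 46.68 = 181.01
[2] 1.2(252.99) + 0.8(46.68) + 0.6(203.32) = 303.59 + 37.34 + 121.99 = 462.92
[3] 1.2(252.99) + 0.7(161.25) + 0.7(196.78) + 0.7(203.32) = 696.53
[4] 1.25(252.99) + 1.0(9.12) + 0.6(203.32) + 0.2(161.25) = 316.24 + 9.12 + 121.99 + 32.25 = 479.60
[5] 0.9(252.99) - 0.8(9.12) = 220.40
[6] 1.35(252.99) + 1.75(166.01) + 0.6(46.68) = 660.06
[7] 1.25(252.99) + 1.75(161.25) + 0.2(203.32) = 316.24 + 282.19 + 40.66 = 639.09
Maximum is from combination 3.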